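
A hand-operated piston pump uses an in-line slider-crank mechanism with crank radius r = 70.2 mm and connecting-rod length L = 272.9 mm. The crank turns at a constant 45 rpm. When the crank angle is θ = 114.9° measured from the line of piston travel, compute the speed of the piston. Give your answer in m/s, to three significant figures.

0.267

ω = 2π·45/60 = 4.712 rad/s
For an in-line slider-crank, x = r cosθ + √(L² − r² sin²θ), so v = −rω sinθ·[1 + r cosθ/√(L² − r² sin²θ)].
With r = 0.0702 m, L = 0.2729 m, θ = 114.9°: √(L² − r² sin²θ) = 0.26537 m.
v = −0.0702·4.712·0.90704·[1 + 0.0702·-0.42104/0.26537] = -0.26664 m/s.
|v| = 0.26664 m/s.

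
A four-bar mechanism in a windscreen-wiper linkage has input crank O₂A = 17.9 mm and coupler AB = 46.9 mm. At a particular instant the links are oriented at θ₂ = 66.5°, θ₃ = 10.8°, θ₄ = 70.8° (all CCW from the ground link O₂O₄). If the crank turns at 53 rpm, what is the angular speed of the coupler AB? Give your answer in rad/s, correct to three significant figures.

ω₂ = 5.55 rad/s (from 53 rpm).
Differentiating the loop-closure r₂e^{iθ₂}+r₃e^{iθ₃}=r₁+r₄e^{iθ₄} gives r₂ω₂e^{iθ₂}+r₃ω₃e^{iθ₃}=r₄ω₄e^{iθ₄}.
Eliminating the other unknown: ω₃ = r₂ω₂ sin(θ₄−θ₂) / [r₃ sin(θ₃−θ₄)].
Numerator sine = +0.07498; denominator sine = -0.86603.
Result = 0.0179·5.55·(+0.07498) / (0.0469·(-0.86603)) = -0.1834 rad/s; magnitude 0.1834 rad/s.

0.183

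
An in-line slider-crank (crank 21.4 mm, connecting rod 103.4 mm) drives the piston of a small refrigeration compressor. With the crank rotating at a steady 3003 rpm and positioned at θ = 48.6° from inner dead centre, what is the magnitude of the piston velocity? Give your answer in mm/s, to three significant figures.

ω = 2π·3003/60 = 314.5 rad/s
For an in-line slider-crank, x = r cosθ + √(L² − r² sin²θ), so v = −rω sinθ·[1 + r cosθ/√(L² − r² sin²θ)].
With r = 0.0214 m, L = 0.1034 m, θ = 48.6°: √(L² − r² sin²θ) = 0.10215 m.
v = −0.0214·314.5·0.75011·[1 + 0.0214·0.66131/0.10215] = -5.7474 m/s.
|v| = 5.7474 m/s = 5747.4 mm/s.

5750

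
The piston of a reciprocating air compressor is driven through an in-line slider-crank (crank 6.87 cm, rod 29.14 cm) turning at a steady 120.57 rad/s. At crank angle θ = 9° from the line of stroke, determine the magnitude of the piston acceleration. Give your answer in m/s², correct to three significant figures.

1210

ω = 120.6 rad/s
x(θ) = r cosθ + √(L² − r² sin²θ); with ω constant, a = ω²·d²x/dθ².
d²x/dθ² = −r cosθ − r²(cos2θ)/√u − r⁴ sin²2θ/(4u^{3/2}),  u = L² − r² sin²θ = 0.0847985 m².
Substituting r = 0.0687 m, L = 0.2914 m, θ = 9°: d²x/dθ² = -0.08329 m.
a = ω²·d²x/dθ² = (120.6)²·(-0.08329) = -1210.8 m/s²;  |a| = 1210.8 m/s².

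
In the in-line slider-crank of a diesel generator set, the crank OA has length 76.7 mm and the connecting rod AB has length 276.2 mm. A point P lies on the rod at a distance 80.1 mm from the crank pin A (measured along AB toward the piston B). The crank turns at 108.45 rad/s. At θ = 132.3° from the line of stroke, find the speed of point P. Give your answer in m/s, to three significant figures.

ω = 108.5 rad/s.  Crank-pin speed |V_A| = rω = 8.3181 m/s, perpendicular to OA.
Rod angle: sinφ = −(r/L) sinθ ⇒ φ = -11.853°; ω_rod = −rω cosθ/√(L²−r²sin²θ) = +20.71 rad/s.
V_P = V_A + ω_rod × AP, with AP = 0.0801 m along the rod.
Components: V_Px = −rω sinθ − a·ω_rod·sinφ = -5.8116 m/s;  V_Py = rω cosθ + a·ω_rod·cosφ = -3.9747 m/s.
|V_P| = √(V_Px² + V_Py²) = 7.0408 m/s.

7.04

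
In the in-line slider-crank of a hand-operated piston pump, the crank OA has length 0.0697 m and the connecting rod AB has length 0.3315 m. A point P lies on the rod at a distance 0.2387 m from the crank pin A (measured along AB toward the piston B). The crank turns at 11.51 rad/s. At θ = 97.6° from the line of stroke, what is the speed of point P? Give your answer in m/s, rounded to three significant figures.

ω = 11.51 rad/s.  Crank-pin speed |V_A| = rω = 0.80225 m/s, perpendicular to OA.
Rod angle: sinφ = −(r/L) sinθ ⇒ φ = -12.029°; ω_rod = −rω cosθ/√(L²−r²sin²θ) = +0.32725 rad/s.
V_P = V_A + ω_rod × AP, with AP = 0.2387 m along the rod.
Components: V_Px = −rω sinθ − a·ω_rod·sinφ = -0.77892 m/s;  V_Py = rω cosθ + a·ω_rod·cosφ = -0.029702 m/s.
|V_P| = √(V_Px² + V_Py²) = 0.77949 m/s.

0.779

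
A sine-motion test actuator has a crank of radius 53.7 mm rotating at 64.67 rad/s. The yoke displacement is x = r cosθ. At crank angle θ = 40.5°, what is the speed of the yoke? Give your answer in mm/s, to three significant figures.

2260

ω = 64.67 rad/s
x = r cosθ ⇒ ẋ = −rω sinθ.
|v| = rω|sinθ| = 0.0537·64.67·|sin 40.5°| = 2.2554 m/s = 2255.4 mm/s.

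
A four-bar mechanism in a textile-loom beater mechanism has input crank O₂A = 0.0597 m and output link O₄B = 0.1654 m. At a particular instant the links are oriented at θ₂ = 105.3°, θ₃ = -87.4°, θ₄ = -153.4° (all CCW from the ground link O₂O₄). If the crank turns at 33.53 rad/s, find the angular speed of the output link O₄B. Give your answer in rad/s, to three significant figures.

ω₂ = 33.53 rad/s
Differentiating the loop-closure r₂e^{iθ₂}+r₃e^{iθ₃}=r₁+r₄e^{iθ₄} gives r₂ω₂e^{iθ₂}+r₃ω₃e^{iθ₃}=r₄ω₄e^{iθ₄}.
Eliminating the other unknown: ω₄ = r₂ω₂ sin(θ₂−θ₃) / [r₄ sin(θ₄−θ₃)].
Numerator sine = -0.21985; denominator sine = -0.91355.
Result = 0.0597·33.53·(-0.21985) / (0.1654·(-0.91355)) = +2.9125 rad/s; magnitude 2.9125 rad/s.

2.91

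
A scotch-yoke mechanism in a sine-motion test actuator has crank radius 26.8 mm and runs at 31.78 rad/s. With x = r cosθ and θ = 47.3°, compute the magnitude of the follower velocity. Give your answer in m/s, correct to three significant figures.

0.626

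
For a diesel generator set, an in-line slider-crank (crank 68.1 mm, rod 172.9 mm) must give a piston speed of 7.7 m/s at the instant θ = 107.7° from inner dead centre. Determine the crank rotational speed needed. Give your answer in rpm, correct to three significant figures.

For an in-line slider-crank, |v_piston| = rω|sinθ|·[1 + r cosθ/√(L² − r² sin²θ)].
With r = 0.0681 m, L = 0.1729 m, θ = 107.7°: the bracketed kinematic factor |dx/dθ| = 0.056495 m.
ω = v/|dx/dθ| = 7.7/0.056495 = 136.3 rad/s.
N = 60ω/(2π) = 1301.5 rpm.

1300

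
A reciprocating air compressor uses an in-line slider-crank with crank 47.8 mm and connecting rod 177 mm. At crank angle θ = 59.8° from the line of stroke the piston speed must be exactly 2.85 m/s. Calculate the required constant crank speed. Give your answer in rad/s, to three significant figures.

60.5

For an in-line slider-crank, |v_piston| = rω|sinθ|·[1 + r cosθ/√(L² − r² sin²θ)].
With r = 0.0478 m, L = 0.177 m, θ = 59.8°: the bracketed kinematic factor |dx/dθ| = 0.047084 m.
ω = v/|dx/dθ| = 2.85/0.047084 = 60.53 rad/s.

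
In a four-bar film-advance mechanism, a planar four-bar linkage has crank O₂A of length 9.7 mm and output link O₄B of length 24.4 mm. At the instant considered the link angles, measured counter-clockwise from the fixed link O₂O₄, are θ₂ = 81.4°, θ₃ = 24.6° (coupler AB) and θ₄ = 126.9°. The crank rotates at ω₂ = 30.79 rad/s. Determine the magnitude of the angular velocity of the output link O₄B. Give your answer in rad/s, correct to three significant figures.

10.5

ω₂ = 30.79 rad/s
Differentiating the loop-closure r₂e^{iθ₂}+r₃e^{iθ₃}=r₁+r₄e^{iθ₄} gives r₂ω₂e^{iθ₂}+r₃ω₃e^{iθ₃}=r₄ω₄e^{iθ₄}.
Eliminating the other unknown: ω₄ = r₂ω₂ sin(θ₂−θ₃) / [r₄ sin(θ₄−θ₃)].
Numerator sine = +0.83676; denominator sine = +0.97705.
Result = 0.0097·30.79·(+0.83676) / (0.0244·(+0.97705)) = +10.483 rad/s; magnitude 10.483 rad/s.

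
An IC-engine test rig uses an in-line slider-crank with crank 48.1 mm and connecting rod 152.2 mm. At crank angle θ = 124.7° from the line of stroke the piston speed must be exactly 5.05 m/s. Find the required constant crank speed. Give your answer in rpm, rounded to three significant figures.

For an in-line slider-crank, |v_piston| = rω|sinθ|·[1 + r cosθ/√(L² − r² sin²θ)].
With r = 0.0481 m, L = 0.1522 m, θ = 124.7°: the bracketed kinematic factor |dx/dθ| = 0.032178 m.
ω = v/|dx/dθ| = 5.05/0.032178 = 156.94 rad/s.
N = 60ω/(2π) = 1498.7 rpm.

1500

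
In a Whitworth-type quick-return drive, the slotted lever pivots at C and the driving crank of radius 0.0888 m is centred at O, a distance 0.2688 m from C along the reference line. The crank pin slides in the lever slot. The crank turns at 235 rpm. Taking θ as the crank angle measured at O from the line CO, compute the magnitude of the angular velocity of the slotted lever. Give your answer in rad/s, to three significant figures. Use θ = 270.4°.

2.46

ω = 24.61 rad/s (from 235 rpm).
Crank pin A relative to C: A = (d + r cosθ, r sinθ); lever angle φ = atan2(r sinθ, d + r cosθ).
Differentiating tanφ: φ̇ = rω(d cosθ + r)/(d² + r² + 2dr cosθ).
d² + r² + 2dr cosθ = |CA|² = 0.0804722 m²;  d cosθ + r = +0.090677 m.
|ω_lever| = |0.0888·24.61·+0.090677| / 0.0804722 = 2.4624 rad/s.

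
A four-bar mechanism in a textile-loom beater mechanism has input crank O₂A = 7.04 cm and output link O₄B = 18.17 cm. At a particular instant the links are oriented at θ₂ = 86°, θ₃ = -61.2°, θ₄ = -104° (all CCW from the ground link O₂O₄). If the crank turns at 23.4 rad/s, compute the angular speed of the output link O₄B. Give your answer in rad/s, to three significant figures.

7.23

ω₂ = 23.4 rad/s
Differentiating the loop-closure r₂e^{iθ₂}+r₃e^{iθ₃}=r₁+r₄e^{iθ₄} gives r₂ω₂e^{iθ₂}+r₃ω₃e^{iθ₃}=r₄ω₄e^{iθ₄}.
Eliminating the other unknown: ω₄ = r₂ω₂ sin(θ₂−θ₃) / [r₄ sin(θ₄−θ₃)].
Numerator sine = +0.54171; denominator sine = -0.67944.
Result = 0.0704·23.4·(+0.54171) / (0.1817·(-0.67944)) = -7.2285 rad/s; magnitude 7.2285 rad/s.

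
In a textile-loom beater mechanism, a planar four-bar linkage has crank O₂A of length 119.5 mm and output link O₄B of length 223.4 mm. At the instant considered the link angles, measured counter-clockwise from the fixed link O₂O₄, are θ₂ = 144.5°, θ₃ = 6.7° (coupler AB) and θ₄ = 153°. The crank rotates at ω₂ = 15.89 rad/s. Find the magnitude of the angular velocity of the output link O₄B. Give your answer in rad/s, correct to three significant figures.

ω₂ = 15.89 rad/s
Differentiating the loop-closure r₂e^{iθ₂}+r₃e^{iθ₃}=r₁+r₄e^{iθ₄} gives r₂ω₂e^{iθ₂}+r₃ω₃e^{iθ₃}=r₄ω₄e^{iθ₄}.
Eliminating the other unknown: ω₄ = r₂ω₂ sin(θ₂−θ₃) / [r₄ sin(θ₄−θ₃)].
Numerator sine = +0.67172; denominator sine = +0.55484.
Result = 0.1195·15.89·(+0.67172) / (0.2234·(+0.55484)) = +10.29 rad/s; magnitude 10.29 rad/s.

10.3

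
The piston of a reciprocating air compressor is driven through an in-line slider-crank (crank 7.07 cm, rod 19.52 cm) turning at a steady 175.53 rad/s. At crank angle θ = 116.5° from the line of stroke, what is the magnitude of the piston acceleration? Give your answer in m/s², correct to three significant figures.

ω = 175.5 rad/s
x(θ) = r cosθ + √(L² − r² sin²θ); with ω constant, a = ω²·d²x/dθ².
d²x/dθ² = −r cosθ − r²(cos2θ)/√u − r⁴ sin²2θ/(4u^{3/2}),  u = L² − r² sin²θ = 0.0340997 m².
Substituting r = 0.0707 m, L = 0.1952 m, θ = 116.5°: d²x/dθ² = +0.047204 m.
a = ω²·d²x/dθ² = (175.5)²·(+0.047204) = +1454.4 m/s²;  |a| = 1454.4 m/s².

1450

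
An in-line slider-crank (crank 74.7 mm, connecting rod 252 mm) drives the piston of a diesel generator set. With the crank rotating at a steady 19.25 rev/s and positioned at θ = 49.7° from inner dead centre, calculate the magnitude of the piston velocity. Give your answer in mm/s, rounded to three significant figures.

ω = 2π·19.2 = 121 rad/s
For an in-line slider-crank, x = r cosθ + √(L² − r² sin²θ), so v = −rω sinθ·[1 + r cosθ/√(L² − r² sin²θ)].
With r = 0.0747 m, L = 0.252 m, θ = 49.7°: √(L² − r² sin²θ) = 0.24548 m.
v = −0.0747·121·0.76267·[1 + 0.0747·0.64679/0.24548] = -8.247 m/s.
|v| = 8.247 m/s = 8247 mm/s.

8250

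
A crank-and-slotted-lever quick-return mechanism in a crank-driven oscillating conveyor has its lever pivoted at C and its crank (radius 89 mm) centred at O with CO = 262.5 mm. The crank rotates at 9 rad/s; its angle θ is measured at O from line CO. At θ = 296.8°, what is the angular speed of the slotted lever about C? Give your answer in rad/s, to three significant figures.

ω = 9 rad/s
Crank pin A relative to C: A = (d + r cosθ, r sinθ); lever angle φ = atan2(r sinθ, d + r cosθ).
Differentiating tanφ: φ̇ = rω(d cosθ + r)/(d² + r² + 2dr cosθ).
d² + r² + 2dr cosθ = |CA|² = 0.0978945 m²;  d cosθ + r = +0.20736 m.
|ω_lever| = |0.089·9·+0.20736| / 0.0978945 = 1.6966 rad/s.

1.70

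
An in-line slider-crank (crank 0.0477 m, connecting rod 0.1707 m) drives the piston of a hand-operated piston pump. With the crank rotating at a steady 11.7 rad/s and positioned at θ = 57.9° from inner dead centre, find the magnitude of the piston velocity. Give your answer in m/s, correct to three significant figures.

ω = 11.7 rad/s
For an in-line slider-crank, x = r cosθ + √(L² − r² sin²θ), so v = −rω sinθ·[1 + r cosθ/√(L² − r² sin²θ)].
With r = 0.0477 m, L = 0.1707 m, θ = 57.9°: √(L² − r² sin²θ) = 0.16585 m.
v = −0.0477·11.7·0.84712·[1 + 0.0477·0.53140/0.16585] = -0.54503 m/s.
|v| = 0.54503 m/s.

0.545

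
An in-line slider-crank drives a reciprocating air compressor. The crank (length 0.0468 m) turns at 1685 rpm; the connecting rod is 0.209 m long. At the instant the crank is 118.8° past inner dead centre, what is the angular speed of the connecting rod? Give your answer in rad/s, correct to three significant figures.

19.4

ω = 176.5 rad/s (converted from 1685 rpm).
The rod makes angle φ with the slider axis where L sinφ = r sinθ; differentiating, L cosφ·φ̇ = r ω cosθ.
L cosφ = √(L² − r² sin²θ) = 0.20494 m.
|ω_rod| = r ω |cosθ| / √(L² − r² sin²θ) = 0.0468·176.5·0.48175/0.20494 = 19.412 rad/s.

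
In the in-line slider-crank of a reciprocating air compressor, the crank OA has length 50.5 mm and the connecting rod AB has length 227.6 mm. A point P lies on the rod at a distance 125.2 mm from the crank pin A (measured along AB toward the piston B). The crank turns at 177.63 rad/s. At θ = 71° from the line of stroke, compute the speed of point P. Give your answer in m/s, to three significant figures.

ω = 177.6 rad/s.  Crank-pin speed |V_A| = rω = 8.9703 m/s, perpendicular to OA.
Rod angle: sinφ = −(r/L) sinθ ⇒ φ = -12.110°; ω_rod = −rω cosθ/√(L²−r²sin²θ) = -13.124 rad/s.
V_P = V_A + ω_rod × AP, with AP = 0.1252 m along the rod.
Components: V_Px = −rω sinθ − a·ω_rod·sinφ = -8.8263 m/s;  V_Py = rω cosθ + a·ω_rod·cosφ = +1.3139 m/s.
|V_P| = √(V_Px² + V_Py²) = 8.9236 m/s.

8.92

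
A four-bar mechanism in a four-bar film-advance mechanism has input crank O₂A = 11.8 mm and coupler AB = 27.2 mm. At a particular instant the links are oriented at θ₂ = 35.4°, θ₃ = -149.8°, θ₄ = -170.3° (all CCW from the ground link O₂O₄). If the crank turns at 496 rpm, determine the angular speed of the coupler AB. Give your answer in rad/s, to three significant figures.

27.9

ω₂ = 51.94 rad/s (from 496 rpm).
Differentiating the loop-closure r₂e^{iθ₂}+r₃e^{iθ₃}=r₁+r₄e^{iθ₄} gives r₂ω₂e^{iθ₂}+r₃ω₃e^{iθ₃}=r₄ω₄e^{iθ₄}.
Eliminating the other unknown: ω₃ = r₂ω₂ sin(θ₄−θ₂) / [r₃ sin(θ₃−θ₄)].
Numerator sine = +0.43366; denominator sine = +0.35021.
Result = 0.0118·51.94·(+0.43366) / (0.0272·(+0.35021)) = +27.903 rad/s; magnitude 27.903 rad/s.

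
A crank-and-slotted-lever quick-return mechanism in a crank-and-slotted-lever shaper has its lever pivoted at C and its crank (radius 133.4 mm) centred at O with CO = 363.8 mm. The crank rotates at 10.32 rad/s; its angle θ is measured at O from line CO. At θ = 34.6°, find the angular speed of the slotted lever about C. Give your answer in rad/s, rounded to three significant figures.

ω = 10.32 rad/s
Crank pin A relative to C: A = (d + r cosθ, r sinθ); lever angle φ = atan2(r sinθ, d + r cosθ).
Differentiating tanφ: φ̇ = rω(d cosθ + r)/(d² + r² + 2dr cosθ).
d² + r² + 2dr cosθ = |CA|² = 0.230041 m²;  d cosθ + r = +0.43286 m.
|ω_lever| = |0.1334·10.32·+0.43286| / 0.230041 = 2.5904 rad/s.

2.59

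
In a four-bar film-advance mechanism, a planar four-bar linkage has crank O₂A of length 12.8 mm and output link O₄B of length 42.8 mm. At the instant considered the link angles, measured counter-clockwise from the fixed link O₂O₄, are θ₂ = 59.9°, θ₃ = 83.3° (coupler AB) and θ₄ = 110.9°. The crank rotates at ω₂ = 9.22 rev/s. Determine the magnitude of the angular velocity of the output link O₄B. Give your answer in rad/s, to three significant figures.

14.9

ω₂ = 57.93 rad/s (from 9.22 rev/s).
Differentiating the loop-closure r₂e^{iθ₂}+r₃e^{iθ₃}=r₁+r₄e^{iθ₄} gives r₂ω₂e^{iθ₂}+r₃ω₃e^{iθ₃}=r₄ω₄e^{iθ₄}.
Eliminating the other unknown: ω₄ = r₂ω₂ sin(θ₂−θ₃) / [r₄ sin(θ₄−θ₃)].
Numerator sine = -0.39715; denominator sine = +0.46330.
Result = 0.0128·57.93·(-0.39715) / (0.0428·(+0.46330)) = -14.852 rad/s; magnitude 14.852 rad/s.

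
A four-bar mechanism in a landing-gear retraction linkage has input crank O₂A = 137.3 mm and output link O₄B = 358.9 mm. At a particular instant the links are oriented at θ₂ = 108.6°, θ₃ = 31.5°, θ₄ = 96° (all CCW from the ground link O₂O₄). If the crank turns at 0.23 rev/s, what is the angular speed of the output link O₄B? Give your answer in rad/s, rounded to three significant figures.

ω₂ = 1.445 rad/s (from 0.23 rev/s).
Differentiating the loop-closure r₂e^{iθ₂}+r₃e^{iθ₃}=r₁+r₄e^{iθ₄} gives r₂ω₂e^{iθ₂}+r₃ω₃e^{iθ₃}=r₄ω₄e^{iθ₄}.
Eliminating the other unknown: ω₄ = r₂ω₂ sin(θ₂−θ₃) / [r₄ sin(θ₄−θ₃)].
Numerator sine = +0.97476; denominator sine = +0.90259.
Result = 0.1373·1.445·(+0.97476) / (0.3589·(+0.90259)) = +0.59706 rad/s; magnitude 0.59706 rad/s.

0.597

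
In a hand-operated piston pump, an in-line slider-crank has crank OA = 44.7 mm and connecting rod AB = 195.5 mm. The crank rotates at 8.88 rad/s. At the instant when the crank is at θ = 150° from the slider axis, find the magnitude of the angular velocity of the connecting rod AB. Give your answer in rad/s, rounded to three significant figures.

ω = 8.88 rad/s
The rod makes angle φ with the slider axis where L sinφ = r sinθ; differentiating, L cosφ·φ̇ = r ω cosθ.
L cosφ = √(L² − r² sin²θ) = 0.19422 m.
|ω_rod| = r ω |cosθ| / √(L² − r² sin²θ) = 0.0447·8.88·0.86603/0.19422 = 1.77 rad/s.

1.77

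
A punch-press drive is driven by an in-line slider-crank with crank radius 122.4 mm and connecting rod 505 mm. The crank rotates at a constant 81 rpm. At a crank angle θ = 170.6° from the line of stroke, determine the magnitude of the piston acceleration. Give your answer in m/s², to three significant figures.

ω = 2π·81/60 = 8.482 rad/s
x(θ) = r cosθ + √(L² − r² sin²θ); with ω constant, a = ω²·d²x/dθ².
d²x/dθ² = −r cosθ − r²(cos2θ)/√u − r⁴ sin²2θ/(4u^{3/2}),  u = L² − r² sin²θ = 0.254625 m².
Substituting r = 0.1224 m, L = 0.505 m, θ = 170.6°: d²x/dθ² = +0.092605 m.
a = ω²·d²x/dθ² = (8.482)²·(+0.092605) = +6.6629 m/s²;  |a| = 6.6629 m/s².

6.66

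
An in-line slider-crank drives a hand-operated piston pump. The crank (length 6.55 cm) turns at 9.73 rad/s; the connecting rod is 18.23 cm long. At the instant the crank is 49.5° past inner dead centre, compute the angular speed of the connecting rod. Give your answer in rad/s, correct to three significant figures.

2.36

ω = 9.73 rad/s
The rod makes angle φ with the slider axis where L sinφ = r sinθ; differentiating, L cosφ·φ̇ = r ω cosθ.
L cosφ = √(L² − r² sin²θ) = 0.17536 m.
|ω_rod| = r ω |cosθ| / √(L² − r² sin²θ) = 0.0655·9.73·0.64945/0.17536 = 2.3602 rad/s.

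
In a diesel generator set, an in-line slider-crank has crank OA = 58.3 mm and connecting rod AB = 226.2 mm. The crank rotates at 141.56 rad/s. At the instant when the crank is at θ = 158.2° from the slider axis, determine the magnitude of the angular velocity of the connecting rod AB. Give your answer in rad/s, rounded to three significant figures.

34.0

ω = 141.6 rad/s
The rod makes angle φ with the slider axis where L sinφ = r sinθ; differentiating, L cosφ·φ̇ = r ω cosθ.
L cosφ = √(L² − r² sin²θ) = 0.22516 m.
|ω_rod| = r ω |cosθ| / √(L² − r² sin²θ) = 0.0583·141.6·0.92849/0.22516 = 34.032 rad/s.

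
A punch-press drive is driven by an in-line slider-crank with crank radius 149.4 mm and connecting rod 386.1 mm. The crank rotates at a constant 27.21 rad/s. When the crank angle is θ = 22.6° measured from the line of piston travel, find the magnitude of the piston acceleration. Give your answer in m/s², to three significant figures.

133

ω = 27.21 rad/s
x(θ) = r cosθ + √(L² − r² sin²θ); with ω constant, a = ω²·d²x/dθ².
d²x/dθ² = −r cosθ − r²(cos2θ)/√u − r⁴ sin²2θ/(4u^{3/2}),  u = L² − r² sin²θ = 0.145777 m².
Substituting r = 0.1494 m, L = 0.3861 m, θ = 22.6°: d²x/dθ² = -0.18025 m.
a = ω²·d²x/dθ² = (27.21)²·(-0.18025) = -133.45 m/s²;  |a| = 133.45 m/s².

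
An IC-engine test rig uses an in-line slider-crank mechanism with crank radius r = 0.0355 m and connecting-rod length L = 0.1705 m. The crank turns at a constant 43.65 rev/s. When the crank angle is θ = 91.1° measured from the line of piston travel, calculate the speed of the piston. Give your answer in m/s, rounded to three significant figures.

9.69

ω = 2π·43.6 = 274.3 rad/s
For an in-line slider-crank, x = r cosθ + √(L² − r² sin²θ), so v = −rω sinθ·[1 + r cosθ/√(L² − r² sin²θ)].
With r = 0.0355 m, L = 0.1705 m, θ = 91.1°: √(L² − r² sin²θ) = 0.16676 m.
v = −0.0355·274.3·0.99982·[1 + 0.0355·-0.01920/0.16676] = -9.6947 m/s.
|v| = 9.6947 m/s.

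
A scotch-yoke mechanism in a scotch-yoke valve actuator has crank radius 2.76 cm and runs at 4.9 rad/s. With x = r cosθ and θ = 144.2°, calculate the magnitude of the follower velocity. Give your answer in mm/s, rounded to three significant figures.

ω = 4.9 rad/s
x = r cosθ ⇒ ẋ = −rω sinθ.
|v| = rω|sinθ| = 0.0276·4.9·|sin 144.2°| = 0.07911 m/s = 79.11 mm/s.

79.1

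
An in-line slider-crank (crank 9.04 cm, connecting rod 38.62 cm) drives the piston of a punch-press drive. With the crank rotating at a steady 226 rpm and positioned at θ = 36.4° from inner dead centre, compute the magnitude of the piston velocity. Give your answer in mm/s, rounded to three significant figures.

1510

ω = 2π·226/60 = 23.67 rad/s
For an in-line slider-crank, x = r cosθ + √(L² − r² sin²θ), so v = −rω sinθ·[1 + r cosθ/√(L² − r² sin²θ)].
With r = 0.0904 m, L = 0.3862 m, θ = 36.4°: √(L² − r² sin²θ) = 0.38246 m.
v = −0.0904·23.67·0.59342·[1 + 0.0904·0.80489/0.38246] = -1.5111 m/s.
|v| = 1.5111 m/s = 1511.1 mm/s.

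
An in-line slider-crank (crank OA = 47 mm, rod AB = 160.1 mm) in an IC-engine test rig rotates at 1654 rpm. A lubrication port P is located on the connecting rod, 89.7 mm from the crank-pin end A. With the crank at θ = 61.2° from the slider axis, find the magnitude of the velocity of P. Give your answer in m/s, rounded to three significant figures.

ω = 173.2 rad/s.  Crank-pin speed |V_A| = rω = 8.1407 m/s, perpendicular to OA.
Rod angle: sinφ = −(r/L) sinθ ⇒ φ = -14.907°; ω_rod = −rω cosθ/√(L²−r²sin²θ) = -25.349 rad/s.
V_P = V_A + ω_rod × AP, with AP = 0.0897 m along the rod.
Components: V_Px = −rω sinθ − a·ω_rod·sinφ = -7.7187 m/s;  V_Py = rω cosθ + a·ω_rod·cosφ = +1.7245 m/s.
|V_P| = √(V_Px² + V_Py²) = 7.909 m/s.

7.91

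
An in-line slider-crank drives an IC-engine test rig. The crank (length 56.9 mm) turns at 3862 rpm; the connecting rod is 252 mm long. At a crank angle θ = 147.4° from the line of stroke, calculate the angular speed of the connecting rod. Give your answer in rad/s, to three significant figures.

ω = 404.4 rad/s (converted from 3862 rpm).
The rod makes angle φ with the slider axis where L sinφ = r sinθ; differentiating, L cosφ·φ̇ = r ω cosθ.
L cosφ = √(L² − r² sin²θ) = 0.25013 m.
|ω_rod| = r ω |cosθ| / √(L² − r² sin²θ) = 0.0569·404.4·0.84245/0.25013 = 77.506 rad/s.

77.5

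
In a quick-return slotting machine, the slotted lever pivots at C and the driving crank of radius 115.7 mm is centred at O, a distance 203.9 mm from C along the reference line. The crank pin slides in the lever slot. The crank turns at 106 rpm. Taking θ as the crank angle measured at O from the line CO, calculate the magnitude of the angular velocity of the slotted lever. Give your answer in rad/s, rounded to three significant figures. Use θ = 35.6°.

3.87

ω = 11.1 rad/s (from 106 rpm).
Crank pin A relative to C: A = (d + r cosθ, r sinθ); lever angle φ = atan2(r sinθ, d + r cosθ).
Differentiating tanφ: φ̇ = rω(d cosθ + r)/(d² + r² + 2dr cosθ).
d² + r² + 2dr cosθ = |CA|² = 0.0933258 m²;  d cosθ + r = +0.28149 m.
|ω_lever| = |0.1157·11.1·+0.28149| / 0.0933258 = 3.8737 rad/s.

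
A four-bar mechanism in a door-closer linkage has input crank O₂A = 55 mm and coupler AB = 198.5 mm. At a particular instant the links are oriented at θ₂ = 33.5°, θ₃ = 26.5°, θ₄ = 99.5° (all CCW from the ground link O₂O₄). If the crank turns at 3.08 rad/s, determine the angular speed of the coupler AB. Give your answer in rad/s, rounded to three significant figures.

ω₂ = 3.08 rad/s
Differentiating the loop-closure r₂e^{iθ₂}+r₃e^{iθ₃}=r₁+r₄e^{iθ₄} gives r₂ω₂e^{iθ₂}+r₃ω₃e^{iθ₃}=r₄ω₄e^{iθ₄}.
Eliminating the other unknown: ω₃ = r₂ω₂ sin(θ₄−θ₂) / [r₃ sin(θ₃−θ₄)].
Numerator sine = +0.91355; denominator sine = -0.95630.
Result = 0.055·3.08·(+0.91355) / (0.1985·(-0.95630)) = -0.81524 rad/s; magnitude 0.81524 rad/s.

0.815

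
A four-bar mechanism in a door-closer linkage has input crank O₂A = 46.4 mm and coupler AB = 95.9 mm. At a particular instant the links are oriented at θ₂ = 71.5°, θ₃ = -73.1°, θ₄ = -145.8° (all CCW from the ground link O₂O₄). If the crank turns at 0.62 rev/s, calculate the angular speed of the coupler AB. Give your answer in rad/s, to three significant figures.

ω₂ = 3.896 rad/s (from 0.62 rev/s).
Differentiating the loop-closure r₂e^{iθ₂}+r₃e^{iθ₃}=r₁+r₄e^{iθ₄} gives r₂ω₂e^{iθ₂}+r₃ω₃e^{iθ₃}=r₄ω₄e^{iθ₄}.
Eliminating the other unknown: ω₃ = r₂ω₂ sin(θ₄−θ₂) / [r₃ sin(θ₃−θ₄)].
Numerator sine = +0.60599; denominator sine = +0.95476.
Result = 0.0464·3.896·(+0.60599) / (0.0959·(+0.95476)) = +1.1963 rad/s; magnitude 1.1963 rad/s.

1.20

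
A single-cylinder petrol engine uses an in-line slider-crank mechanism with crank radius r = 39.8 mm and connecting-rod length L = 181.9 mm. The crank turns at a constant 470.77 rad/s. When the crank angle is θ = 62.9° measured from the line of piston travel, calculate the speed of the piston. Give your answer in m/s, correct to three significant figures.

18.4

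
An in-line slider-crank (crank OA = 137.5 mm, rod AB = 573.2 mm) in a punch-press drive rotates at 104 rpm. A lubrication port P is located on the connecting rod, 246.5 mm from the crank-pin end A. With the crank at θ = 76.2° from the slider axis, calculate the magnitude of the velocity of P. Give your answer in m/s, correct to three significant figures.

1.50

ω = 10.89 rad/s.  Crank-pin speed |V_A| = rω = 1.4975 m/s, perpendicular to OA.
Rod angle: sinφ = −(r/L) sinθ ⇒ φ = -13.471°; ω_rod = −rω cosθ/√(L²−r²sin²θ) = -0.6408 rad/s.
V_P = V_A + ω_rod × AP, with AP = 0.2465 m along the rod.
Components: V_Px = −rω sinθ − a·ω_rod·sinφ = -1.4911 m/s;  V_Py = rω cosθ + a·ω_rod·cosφ = +0.20359 m/s.
|V_P| = √(V_Px² + V_Py²) = 1.5049 m/s.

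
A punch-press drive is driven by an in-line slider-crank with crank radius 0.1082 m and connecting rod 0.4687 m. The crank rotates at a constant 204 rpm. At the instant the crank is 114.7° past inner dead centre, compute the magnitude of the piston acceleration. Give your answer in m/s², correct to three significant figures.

28.1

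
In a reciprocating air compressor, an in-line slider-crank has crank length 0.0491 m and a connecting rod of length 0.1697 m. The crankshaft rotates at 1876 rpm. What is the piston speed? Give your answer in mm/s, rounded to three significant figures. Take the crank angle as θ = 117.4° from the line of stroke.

ω = 2π·1876/60 = 196.5 rad/s
For an in-line slider-crank, x = r cosθ + √(L² − r² sin²θ), so v = −rω sinθ·[1 + r cosθ/√(L² − r² sin²θ)].
With r = 0.0491 m, L = 0.1697 m, θ = 117.4°: √(L² − r² sin²θ) = 0.16401 m.
v = −0.0491·196.5·0.88782·[1 + 0.0491·-0.46020/0.16401] = -7.3839 m/s.
|v| = 7.3839 m/s = 7383.9 mm/s.

7380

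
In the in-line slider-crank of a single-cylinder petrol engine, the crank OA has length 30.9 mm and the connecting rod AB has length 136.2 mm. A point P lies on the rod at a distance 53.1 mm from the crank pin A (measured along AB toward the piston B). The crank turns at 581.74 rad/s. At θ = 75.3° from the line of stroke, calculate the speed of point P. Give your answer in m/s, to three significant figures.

ω = 581.7 rad/s.  Crank-pin speed |V_A| = rω = 17.976 m/s, perpendicular to OA.
Rod angle: sinφ = −(r/L) sinθ ⇒ φ = -12.677°; ω_rod = −rω cosθ/√(L²−r²sin²θ) = -34.328 rad/s.
V_P = V_A + ω_rod × AP, with AP = 0.0531 m along the rod.
Components: V_Px = −rω sinθ − a·ω_rod·sinφ = -17.787 m/s;  V_Py = rω cosθ + a·ω_rod·cosφ = +2.7831 m/s.
|V_P| = √(V_Px² + V_Py²) = 18.004 m/s.

18.0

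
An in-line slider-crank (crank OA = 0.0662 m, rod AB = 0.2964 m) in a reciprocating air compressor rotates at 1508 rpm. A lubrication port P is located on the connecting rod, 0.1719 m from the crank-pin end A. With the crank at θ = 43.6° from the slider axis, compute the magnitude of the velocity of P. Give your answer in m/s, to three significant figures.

8.51

ω = 157.9 rad/s.  Crank-pin speed |V_A| = rω = 10.454 m/s, perpendicular to OA.
Rod angle: sinφ = −(r/L) sinθ ⇒ φ = -8.860°; ω_rod = −rω cosθ/√(L²−r²sin²θ) = -25.85 rad/s.
V_P = V_A + ω_rod × AP, with AP = 0.1719 m along the rod.
Components: V_Px = −rω sinθ − a·ω_rod·sinφ = -7.8938 m/s;  V_Py = rω cosθ + a·ω_rod·cosφ = +3.18 m/s.
|V_P| = √(V_Px² + V_Py²) = 8.5102 m/s.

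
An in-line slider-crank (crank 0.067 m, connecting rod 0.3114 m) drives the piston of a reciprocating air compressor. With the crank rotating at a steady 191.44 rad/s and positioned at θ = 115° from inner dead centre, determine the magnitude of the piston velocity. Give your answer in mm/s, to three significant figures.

ω = 191.4 rad/s
For an in-line slider-crank, x = r cosθ + √(L² − r² sin²θ), so v = −rω sinθ·[1 + r cosθ/√(L² − r² sin²θ)].
With r = 0.067 m, L = 0.3114 m, θ = 115°: √(L² − r² sin²θ) = 0.30542 m.
v = −0.067·191.4·0.90631·[1 + 0.067·-0.42262/0.30542] = -10.547 m/s.
|v| = 10.547 m/s = 10547 mm/s.

10500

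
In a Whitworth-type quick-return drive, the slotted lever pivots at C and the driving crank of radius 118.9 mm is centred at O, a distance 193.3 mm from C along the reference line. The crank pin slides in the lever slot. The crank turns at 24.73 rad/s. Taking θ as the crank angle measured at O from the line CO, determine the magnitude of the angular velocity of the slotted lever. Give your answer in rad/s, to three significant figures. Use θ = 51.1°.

8.79

ω = 24.73 rad/s
Crank pin A relative to C: A = (d + r cosθ, r sinθ); lever angle φ = atan2(r sinθ, d + r cosθ).
Differentiating tanφ: φ̇ = rω(d cosθ + r)/(d² + r² + 2dr cosθ).
d² + r² + 2dr cosθ = |CA|² = 0.0803675 m²;  d cosθ + r = +0.24029 m.
|ω_lever| = |0.1189·24.73·+0.24029| / 0.0803675 = 8.7913 rad/s.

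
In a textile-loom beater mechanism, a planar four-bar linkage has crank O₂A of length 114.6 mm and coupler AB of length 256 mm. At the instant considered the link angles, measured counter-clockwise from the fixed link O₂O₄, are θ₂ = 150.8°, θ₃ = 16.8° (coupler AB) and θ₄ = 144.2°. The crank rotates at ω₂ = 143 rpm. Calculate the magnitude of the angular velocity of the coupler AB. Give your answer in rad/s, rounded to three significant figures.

0.970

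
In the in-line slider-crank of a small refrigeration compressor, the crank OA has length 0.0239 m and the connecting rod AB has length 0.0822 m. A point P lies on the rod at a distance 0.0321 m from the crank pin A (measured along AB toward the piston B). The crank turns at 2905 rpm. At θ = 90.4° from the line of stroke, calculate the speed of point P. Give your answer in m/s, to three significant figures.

7.26

ω = 304.2 rad/s.  Crank-pin speed |V_A| = rω = 7.2706 m/s, perpendicular to OA.
Rod angle: sinφ = −(r/L) sinθ ⇒ φ = -16.903°; ω_rod = −rω cosθ/√(L²−r²sin²θ) = +0.64538 rad/s.
V_P = V_A + ω_rod × AP, with AP = 0.0321 m along the rod.
Components: V_Px = −rω sinθ − a·ω_rod·sinφ = -7.2644 m/s;  V_Py = rω cosθ + a·ω_rod·cosφ = -0.030937 m/s.
|V_P| = √(V_Px² + V_Py²) = 7.2645 m/s.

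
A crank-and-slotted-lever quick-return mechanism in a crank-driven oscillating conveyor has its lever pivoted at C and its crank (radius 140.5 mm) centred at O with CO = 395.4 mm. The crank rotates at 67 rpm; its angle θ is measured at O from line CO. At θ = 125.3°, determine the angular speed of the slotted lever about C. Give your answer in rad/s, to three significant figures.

0.775

ω = 7.016 rad/s (from 67 rpm).
Crank pin A relative to C: A = (d + r cosθ, r sinθ); lever angle φ = atan2(r sinθ, d + r cosθ).
Differentiating tanφ: φ̇ = rω(d cosθ + r)/(d² + r² + 2dr cosθ).
d² + r² + 2dr cosθ = |CA|² = 0.111877 m²;  d cosθ + r = -0.087985 m.
|ω_lever| = |0.1405·7.016·-0.087985| / 0.111877 = 0.77526 rad/s.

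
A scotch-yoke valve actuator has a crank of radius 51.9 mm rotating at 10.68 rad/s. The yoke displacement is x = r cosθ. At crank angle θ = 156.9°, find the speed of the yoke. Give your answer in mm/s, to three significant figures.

217

ω = 10.68 rad/s
x = r cosθ ⇒ ẋ = −rω sinθ.
|v| = rω|sinθ| = 0.0519·10.68·|sin 156.9°| = 0.21747 m/s = 217.47 mm/s.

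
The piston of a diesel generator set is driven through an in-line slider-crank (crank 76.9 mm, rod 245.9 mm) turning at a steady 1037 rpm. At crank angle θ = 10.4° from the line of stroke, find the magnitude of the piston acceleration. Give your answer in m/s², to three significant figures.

1160

ω = 2π·1037/60 = 108.6 rad/s
x(θ) = r cosθ + √(L² − r² sin²θ); with ω constant, a = ω²·d²x/dθ².
d²x/dθ² = −r cosθ − r²(cos2θ)/√u − r⁴ sin²2θ/(4u^{3/2}),  u = L² − r² sin²θ = 0.0602741 m².
Substituting r = 0.0769 m, L = 0.2459 m, θ = 10.4°: d²x/dθ² = -0.098229 m.
a = ω²·d²x/dθ² = (108.6)²·(-0.098229) = -1158.4 m/s²;  |a| = 1158.4 m/s².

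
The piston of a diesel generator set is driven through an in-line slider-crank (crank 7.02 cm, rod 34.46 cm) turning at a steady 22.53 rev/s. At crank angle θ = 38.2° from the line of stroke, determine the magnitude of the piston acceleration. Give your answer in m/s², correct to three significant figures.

ω = 2π·22.5 = 141.6 rad/s
x(θ) = r cosθ + √(L² − r² sin²θ); with ω constant, a = ω²·d²x/dθ².
d²x/dθ² = −r cosθ − r²(cos2θ)/√u − r⁴ sin²2θ/(4u^{3/2}),  u = L² − r² sin²θ = 0.116865 m².
Substituting r = 0.0702 m, L = 0.3446 m, θ = 38.2°: d²x/dθ² = -0.0587 m.
a = ω²·d²x/dθ² = (141.6)²·(-0.0587) = -1176.3 m/s²;  |a| = 1176.3 m/s².

1180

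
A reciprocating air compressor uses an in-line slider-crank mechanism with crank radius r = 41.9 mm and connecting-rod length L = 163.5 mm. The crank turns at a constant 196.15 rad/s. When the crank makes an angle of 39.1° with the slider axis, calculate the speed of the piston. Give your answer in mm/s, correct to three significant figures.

6230

ω = 196.2 rad/s
For an in-line slider-crank, x = r cosθ + √(L² − r² sin²θ), so v = −rω sinθ·[1 + r cosθ/√(L² − r² sin²θ)].
With r = 0.0419 m, L = 0.1635 m, θ = 39.1°: √(L² − r² sin²θ) = 0.16135 m.
v = −0.0419·196.2·0.63068·[1 + 0.0419·0.77605/0.16135] = -6.2279 m/s.
|v| = 6.2279 m/s = 6227.9 mm/s.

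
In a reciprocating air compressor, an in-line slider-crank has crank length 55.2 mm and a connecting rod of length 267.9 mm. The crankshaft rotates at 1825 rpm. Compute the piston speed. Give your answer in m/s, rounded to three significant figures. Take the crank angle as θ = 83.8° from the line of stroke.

10.7

ω = 2π·1825/60 = 191.1 rad/s
For an in-line slider-crank, x = r cosθ + √(L² − r² sin²θ), so v = −rω sinθ·[1 + r cosθ/√(L² − r² sin²θ)].
With r = 0.0552 m, L = 0.2679 m, θ = 83.8°: √(L² − r² sin²θ) = 0.26222 m.
v = −0.0552·191.1·0.99415·[1 + 0.0552·0.10800/0.26222] = -10.726 m/s.
|v| = 10.726 m/s.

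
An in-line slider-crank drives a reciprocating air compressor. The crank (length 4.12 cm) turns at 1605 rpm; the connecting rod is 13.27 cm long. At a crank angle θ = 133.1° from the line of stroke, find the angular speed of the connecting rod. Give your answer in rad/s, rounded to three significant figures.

36.6

ω = 168.1 rad/s (converted from 1605 rpm).
The rod makes angle φ with the slider axis where L sinφ = r sinθ; differentiating, L cosφ·φ̇ = r ω cosθ.
L cosφ = √(L² − r² sin²θ) = 0.12925 m.
|ω_rod| = r ω |cosθ| / √(L² − r² sin²θ) = 0.0412·168.1·0.68327/0.12925 = 36.608 rad/s.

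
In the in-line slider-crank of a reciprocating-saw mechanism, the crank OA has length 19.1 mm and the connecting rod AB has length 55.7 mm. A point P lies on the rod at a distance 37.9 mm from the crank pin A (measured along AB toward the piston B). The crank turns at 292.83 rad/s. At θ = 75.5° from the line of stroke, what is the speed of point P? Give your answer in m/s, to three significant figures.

5.77

ω = 292.8 rad/s.  Crank-pin speed |V_A| = rω = 5.5931 m/s, perpendicular to OA.
Rod angle: sinφ = −(r/L) sinθ ⇒ φ = -19.389°; ω_rod = −rω cosθ/√(L²−r²sin²θ) = -26.653 rad/s.
V_P = V_A + ω_rod × AP, with AP = 0.0379 m along the rod.
Components: V_Px = −rω sinθ − a·ω_rod·sinφ = -5.7503 m/s;  V_Py = rω cosθ + a·ω_rod·cosφ = +0.44752 m/s.
|V_P| = √(V_Px² + V_Py²) = 5.7676 m/s.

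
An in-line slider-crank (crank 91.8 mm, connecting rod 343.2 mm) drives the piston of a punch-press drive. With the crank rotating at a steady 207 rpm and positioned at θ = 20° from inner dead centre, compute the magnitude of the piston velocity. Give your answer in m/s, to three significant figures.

0.852

ω = 2π·207/60 = 21.68 rad/s
For an in-line slider-crank, x = r cosθ + √(L² − r² sin²θ), so v = −rω sinθ·[1 + r cosθ/√(L² − r² sin²θ)].
With r = 0.0918 m, L = 0.3432 m, θ = 20°: √(L² − r² sin²θ) = 0.34176 m.
v = −0.0918·21.68·0.34202·[1 + 0.0918·0.93969/0.34176] = -0.85239 m/s.
|v| = 0.85239 m/s.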